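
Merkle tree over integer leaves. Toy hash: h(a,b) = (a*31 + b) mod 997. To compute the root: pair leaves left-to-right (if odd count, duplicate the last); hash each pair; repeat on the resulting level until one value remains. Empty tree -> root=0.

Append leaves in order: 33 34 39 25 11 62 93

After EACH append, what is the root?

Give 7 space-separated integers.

Answer: 33 60 117 103 499 137 716

Derivation:
After append 33 (leaves=[33]):
  L0: [33]
  root=33
After append 34 (leaves=[33, 34]):
  L0: [33, 34]
  L1: h(33,34)=(33*31+34)%997=60 -> [60]
  root=60
After append 39 (leaves=[33, 34, 39]):
  L0: [33, 34, 39]
  L1: h(33,34)=(33*31+34)%997=60 h(39,39)=(39*31+39)%997=251 -> [60, 251]
  L2: h(60,251)=(60*31+251)%997=117 -> [117]
  root=117
After append 25 (leaves=[33, 34, 39, 25]):
  L0: [33, 34, 39, 25]
  L1: h(33,34)=(33*31+34)%997=60 h(39,25)=(39*31+25)%997=237 -> [60, 237]
  L2: h(60,237)=(60*31+237)%997=103 -> [103]
  root=103
After append 11 (leaves=[33, 34, 39, 25, 11]):
  L0: [33, 34, 39, 25, 11]
  L1: h(33,34)=(33*31+34)%997=60 h(39,25)=(39*31+25)%997=237 h(11,11)=(11*31+11)%997=352 -> [60, 237, 352]
  L2: h(60,237)=(60*31+237)%997=103 h(352,352)=(352*31+352)%997=297 -> [103, 297]
  L3: h(103,297)=(103*31+297)%997=499 -> [499]
  root=499
After append 62 (leaves=[33, 34, 39, 25, 11, 62]):
  L0: [33, 34, 39, 25, 11, 62]
  L1: h(33,34)=(33*31+34)%997=60 h(39,25)=(39*31+25)%997=237 h(11,62)=(11*31+62)%997=403 -> [60, 237, 403]
  L2: h(60,237)=(60*31+237)%997=103 h(403,403)=(403*31+403)%997=932 -> [103, 932]
  L3: h(103,932)=(103*31+932)%997=137 -> [137]
  root=137
After append 93 (leaves=[33, 34, 39, 25, 11, 62, 93]):
  L0: [33, 34, 39, 25, 11, 62, 93]
  L1: h(33,34)=(33*31+34)%997=60 h(39,25)=(39*31+25)%997=237 h(11,62)=(11*31+62)%997=403 h(93,93)=(93*31+93)%997=982 -> [60, 237, 403, 982]
  L2: h(60,237)=(60*31+237)%997=103 h(403,982)=(403*31+982)%997=514 -> [103, 514]
  L3: h(103,514)=(103*31+514)%997=716 -> [716]
  root=716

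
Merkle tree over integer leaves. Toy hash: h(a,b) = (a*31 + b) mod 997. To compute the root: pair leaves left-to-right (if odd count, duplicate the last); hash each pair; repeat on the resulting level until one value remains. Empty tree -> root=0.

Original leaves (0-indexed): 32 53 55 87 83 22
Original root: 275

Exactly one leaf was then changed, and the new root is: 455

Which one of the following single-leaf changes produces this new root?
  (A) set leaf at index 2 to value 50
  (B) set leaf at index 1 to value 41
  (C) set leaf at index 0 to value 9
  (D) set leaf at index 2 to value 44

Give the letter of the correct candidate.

Answer: A

Derivation:
Original leaves: [32, 53, 55, 87, 83, 22]
Target new root: 455
Try each candidate change and compute the resulting root:
Candidate A: set leaf[2] = 50 -> leaves = [32, 53, 50, 87, 83, 22]
  L0: [32, 53, 50, 87, 83, 22]
  L1: h(32,53)=(32*31+53)%997=48 h(50,87)=(50*31+87)%997=640 h(83,22)=(83*31+22)%997=601 -> [48, 640, 601]
  L2: h(48,640)=(48*31+640)%997=134 h(601,601)=(601*31+601)%997=289 -> [134, 289]
  L3: h(134,289)=(134*31+289)%997=455 -> [455]
  root = 455 == target 455  ** MATCH **
Candidate B: set leaf[1] = 41 -> leaves = [32, 41, 55, 87, 83, 22]
  L0: [32, 41, 55, 87, 83, 22]
  L1: h(32,41)=(32*31+41)%997=36 h(55,87)=(55*31+87)%997=795 h(83,22)=(83*31+22)%997=601 -> [36, 795, 601]
  L2: h(36,795)=(36*31+795)%997=914 h(601,601)=(601*31+601)%997=289 -> [914, 289]
  L3: h(914,289)=(914*31+289)%997=707 -> [707]
  root = 707 != target 455
Candidate C: set leaf[0] = 9 -> leaves = [9, 53, 55, 87, 83, 22]
  L0: [9, 53, 55, 87, 83, 22]
  L1: h(9,53)=(9*31+53)%997=332 h(55,87)=(55*31+87)%997=795 h(83,22)=(83*31+22)%997=601 -> [332, 795, 601]
  L2: h(332,795)=(332*31+795)%997=120 h(601,601)=(601*31+601)%997=289 -> [120, 289]
  L3: h(120,289)=(120*31+289)%997=21 -> [21]
  root = 21 != target 455
Candidate D: set leaf[2] = 44 -> leaves = [32, 53, 44, 87, 83, 22]
  L0: [32, 53, 44, 87, 83, 22]
  L1: h(32,53)=(32*31+53)%997=48 h(44,87)=(44*31+87)%997=454 h(83,22)=(83*31+22)%997=601 -> [48, 454, 601]
  L2: h(48,454)=(48*31+454)%997=945 h(601,601)=(601*31+601)%997=289 -> [945, 289]
  L3: h(945,289)=(945*31+289)%997=671 -> [671]
  root = 671 != target 455
Candidate A produces the target root.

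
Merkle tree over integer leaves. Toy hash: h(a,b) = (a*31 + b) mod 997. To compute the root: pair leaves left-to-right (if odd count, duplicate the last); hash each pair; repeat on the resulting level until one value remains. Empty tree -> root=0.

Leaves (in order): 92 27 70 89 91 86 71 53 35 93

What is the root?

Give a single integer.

L0: [92, 27, 70, 89, 91, 86, 71, 53, 35, 93]
L1: h(92,27)=(92*31+27)%997=885 h(70,89)=(70*31+89)%997=265 h(91,86)=(91*31+86)%997=913 h(71,53)=(71*31+53)%997=260 h(35,93)=(35*31+93)%997=181 -> [885, 265, 913, 260, 181]
L2: h(885,265)=(885*31+265)%997=781 h(913,260)=(913*31+260)%997=647 h(181,181)=(181*31+181)%997=807 -> [781, 647, 807]
L3: h(781,647)=(781*31+647)%997=930 h(807,807)=(807*31+807)%997=899 -> [930, 899]
L4: h(930,899)=(930*31+899)%997=816 -> [816]

Answer: 816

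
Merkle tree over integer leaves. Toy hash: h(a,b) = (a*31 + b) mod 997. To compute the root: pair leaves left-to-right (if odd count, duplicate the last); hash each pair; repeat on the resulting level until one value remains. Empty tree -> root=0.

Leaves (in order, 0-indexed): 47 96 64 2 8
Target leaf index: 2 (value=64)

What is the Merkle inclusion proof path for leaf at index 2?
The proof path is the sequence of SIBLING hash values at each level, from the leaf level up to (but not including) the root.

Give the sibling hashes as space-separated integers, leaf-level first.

Answer: 2 556 216

Derivation:
L0 (leaves): [47, 96, 64, 2, 8], target index=2
L1: h(47,96)=(47*31+96)%997=556 [pair 0] h(64,2)=(64*31+2)%997=989 [pair 1] h(8,8)=(8*31+8)%997=256 [pair 2] -> [556, 989, 256]
  Sibling for proof at L0: 2
L2: h(556,989)=(556*31+989)%997=279 [pair 0] h(256,256)=(256*31+256)%997=216 [pair 1] -> [279, 216]
  Sibling for proof at L1: 556
L3: h(279,216)=(279*31+216)%997=889 [pair 0] -> [889]
  Sibling for proof at L2: 216
Root: 889
Proof path (sibling hashes from leaf to root): [2, 556, 216]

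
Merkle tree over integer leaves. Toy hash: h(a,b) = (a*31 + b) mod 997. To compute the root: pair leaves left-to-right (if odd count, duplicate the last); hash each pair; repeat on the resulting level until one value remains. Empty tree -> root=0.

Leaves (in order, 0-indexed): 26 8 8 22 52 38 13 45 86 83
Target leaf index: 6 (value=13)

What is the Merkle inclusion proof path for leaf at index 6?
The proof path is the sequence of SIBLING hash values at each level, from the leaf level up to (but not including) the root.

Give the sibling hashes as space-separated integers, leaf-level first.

L0 (leaves): [26, 8, 8, 22, 52, 38, 13, 45, 86, 83], target index=6
L1: h(26,8)=(26*31+8)%997=814 [pair 0] h(8,22)=(8*31+22)%997=270 [pair 1] h(52,38)=(52*31+38)%997=653 [pair 2] h(13,45)=(13*31+45)%997=448 [pair 3] h(86,83)=(86*31+83)%997=755 [pair 4] -> [814, 270, 653, 448, 755]
  Sibling for proof at L0: 45
L2: h(814,270)=(814*31+270)%997=579 [pair 0] h(653,448)=(653*31+448)%997=751 [pair 1] h(755,755)=(755*31+755)%997=232 [pair 2] -> [579, 751, 232]
  Sibling for proof at L1: 653
L3: h(579,751)=(579*31+751)%997=754 [pair 0] h(232,232)=(232*31+232)%997=445 [pair 1] -> [754, 445]
  Sibling for proof at L2: 579
L4: h(754,445)=(754*31+445)%997=888 [pair 0] -> [888]
  Sibling for proof at L3: 445
Root: 888
Proof path (sibling hashes from leaf to root): [45, 653, 579, 445]

Answer: 45 653 579 445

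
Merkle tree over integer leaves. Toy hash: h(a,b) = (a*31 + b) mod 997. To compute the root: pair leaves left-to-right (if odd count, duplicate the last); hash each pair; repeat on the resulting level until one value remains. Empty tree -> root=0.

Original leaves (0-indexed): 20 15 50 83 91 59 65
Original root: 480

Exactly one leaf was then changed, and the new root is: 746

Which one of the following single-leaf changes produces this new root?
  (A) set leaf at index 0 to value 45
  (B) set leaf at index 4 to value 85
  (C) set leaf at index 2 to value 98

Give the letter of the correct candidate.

Original leaves: [20, 15, 50, 83, 91, 59, 65]
Target new root: 746
Try each candidate change and compute the resulting root:
Candidate A: set leaf[0] = 45 -> leaves = [45, 15, 50, 83, 91, 59, 65]
  L0: [45, 15, 50, 83, 91, 59, 65]
  L1: h(45,15)=(45*31+15)%997=413 h(50,83)=(50*31+83)%997=636 h(91,59)=(91*31+59)%997=886 h(65,65)=(65*31+65)%997=86 -> [413, 636, 886, 86]
  L2: h(413,636)=(413*31+636)%997=478 h(886,86)=(886*31+86)%997=633 -> [478, 633]
  L3: h(478,633)=(478*31+633)%997=496 -> [496]
  root = 496 != target 746
Candidate B: set leaf[4] = 85 -> leaves = [20, 15, 50, 83, 85, 59, 65]
  L0: [20, 15, 50, 83, 85, 59, 65]
  L1: h(20,15)=(20*31+15)%997=635 h(50,83)=(50*31+83)%997=636 h(85,59)=(85*31+59)%997=700 h(65,65)=(65*31+65)%997=86 -> [635, 636, 700, 86]
  L2: h(635,636)=(635*31+636)%997=381 h(700,86)=(700*31+86)%997=849 -> [381, 849]
  L3: h(381,849)=(381*31+849)%997=696 -> [696]
  root = 696 != target 746
Candidate C: set leaf[2] = 98 -> leaves = [20, 15, 98, 83, 91, 59, 65]
  L0: [20, 15, 98, 83, 91, 59, 65]
  L1: h(20,15)=(20*31+15)%997=635 h(98,83)=(98*31+83)%997=130 h(91,59)=(91*31+59)%997=886 h(65,65)=(65*31+65)%997=86 -> [635, 130, 886, 86]
  L2: h(635,130)=(635*31+130)%997=872 h(886,86)=(886*31+86)%997=633 -> [872, 633]
  L3: h(872,633)=(872*31+633)%997=746 -> [746]
  root = 746 == target 746  ** MATCH **
Candidate C produces the target root.

Answer: C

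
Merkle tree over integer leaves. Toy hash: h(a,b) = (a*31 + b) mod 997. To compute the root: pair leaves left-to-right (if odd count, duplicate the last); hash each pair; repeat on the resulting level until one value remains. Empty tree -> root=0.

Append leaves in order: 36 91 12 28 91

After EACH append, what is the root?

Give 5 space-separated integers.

Answer: 36 210 912 928 318

Derivation:
After append 36 (leaves=[36]):
  L0: [36]
  root=36
After append 91 (leaves=[36, 91]):
  L0: [36, 91]
  L1: h(36,91)=(36*31+91)%997=210 -> [210]
  root=210
After append 12 (leaves=[36, 91, 12]):
  L0: [36, 91, 12]
  L1: h(36,91)=(36*31+91)%997=210 h(12,12)=(12*31+12)%997=384 -> [210, 384]
  L2: h(210,384)=(210*31+384)%997=912 -> [912]
  root=912
After append 28 (leaves=[36, 91, 12, 28]):
  L0: [36, 91, 12, 28]
  L1: h(36,91)=(36*31+91)%997=210 h(12,28)=(12*31+28)%997=400 -> [210, 400]
  L2: h(210,400)=(210*31+400)%997=928 -> [928]
  root=928
After append 91 (leaves=[36, 91, 12, 28, 91]):
  L0: [36, 91, 12, 28, 91]
  L1: h(36,91)=(36*31+91)%997=210 h(12,28)=(12*31+28)%997=400 h(91,91)=(91*31+91)%997=918 -> [210, 400, 918]
  L2: h(210,400)=(210*31+400)%997=928 h(918,918)=(918*31+918)%997=463 -> [928, 463]
  L3: h(928,463)=(928*31+463)%997=318 -> [318]
  root=318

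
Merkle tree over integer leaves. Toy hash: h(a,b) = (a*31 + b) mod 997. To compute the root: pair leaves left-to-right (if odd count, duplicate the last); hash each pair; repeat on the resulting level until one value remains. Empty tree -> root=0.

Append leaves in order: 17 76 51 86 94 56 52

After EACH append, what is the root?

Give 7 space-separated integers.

Answer: 17 603 385 420 603 384 75

Derivation:
After append 17 (leaves=[17]):
  L0: [17]
  root=17
After append 76 (leaves=[17, 76]):
  L0: [17, 76]
  L1: h(17,76)=(17*31+76)%997=603 -> [603]
  root=603
After append 51 (leaves=[17, 76, 51]):
  L0: [17, 76, 51]
  L1: h(17,76)=(17*31+76)%997=603 h(51,51)=(51*31+51)%997=635 -> [603, 635]
  L2: h(603,635)=(603*31+635)%997=385 -> [385]
  root=385
After append 86 (leaves=[17, 76, 51, 86]):
  L0: [17, 76, 51, 86]
  L1: h(17,76)=(17*31+76)%997=603 h(51,86)=(51*31+86)%997=670 -> [603, 670]
  L2: h(603,670)=(603*31+670)%997=420 -> [420]
  root=420
After append 94 (leaves=[17, 76, 51, 86, 94]):
  L0: [17, 76, 51, 86, 94]
  L1: h(17,76)=(17*31+76)%997=603 h(51,86)=(51*31+86)%997=670 h(94,94)=(94*31+94)%997=17 -> [603, 670, 17]
  L2: h(603,670)=(603*31+670)%997=420 h(17,17)=(17*31+17)%997=544 -> [420, 544]
  L3: h(420,544)=(420*31+544)%997=603 -> [603]
  root=603
After append 56 (leaves=[17, 76, 51, 86, 94, 56]):
  L0: [17, 76, 51, 86, 94, 56]
  L1: h(17,76)=(17*31+76)%997=603 h(51,86)=(51*31+86)%997=670 h(94,56)=(94*31+56)%997=976 -> [603, 670, 976]
  L2: h(603,670)=(603*31+670)%997=420 h(976,976)=(976*31+976)%997=325 -> [420, 325]
  L3: h(420,325)=(420*31+325)%997=384 -> [384]
  root=384
After append 52 (leaves=[17, 76, 51, 86, 94, 56, 52]):
  L0: [17, 76, 51, 86, 94, 56, 52]
  L1: h(17,76)=(17*31+76)%997=603 h(51,86)=(51*31+86)%997=670 h(94,56)=(94*31+56)%997=976 h(52,52)=(52*31+52)%997=667 -> [603, 670, 976, 667]
  L2: h(603,670)=(603*31+670)%997=420 h(976,667)=(976*31+667)%997=16 -> [420, 16]
  L3: h(420,16)=(420*31+16)%997=75 -> [75]
  root=75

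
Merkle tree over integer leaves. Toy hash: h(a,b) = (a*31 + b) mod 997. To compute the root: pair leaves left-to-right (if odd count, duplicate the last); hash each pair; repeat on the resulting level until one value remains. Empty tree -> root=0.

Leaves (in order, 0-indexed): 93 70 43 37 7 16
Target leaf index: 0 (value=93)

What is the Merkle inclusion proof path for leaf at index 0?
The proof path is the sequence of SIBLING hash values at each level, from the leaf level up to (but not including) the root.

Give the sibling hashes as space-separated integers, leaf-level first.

L0 (leaves): [93, 70, 43, 37, 7, 16], target index=0
L1: h(93,70)=(93*31+70)%997=959 [pair 0] h(43,37)=(43*31+37)%997=373 [pair 1] h(7,16)=(7*31+16)%997=233 [pair 2] -> [959, 373, 233]
  Sibling for proof at L0: 70
L2: h(959,373)=(959*31+373)%997=192 [pair 0] h(233,233)=(233*31+233)%997=477 [pair 1] -> [192, 477]
  Sibling for proof at L1: 373
L3: h(192,477)=(192*31+477)%997=447 [pair 0] -> [447]
  Sibling for proof at L2: 477
Root: 447
Proof path (sibling hashes from leaf to root): [70, 373, 477]

Answer: 70 373 477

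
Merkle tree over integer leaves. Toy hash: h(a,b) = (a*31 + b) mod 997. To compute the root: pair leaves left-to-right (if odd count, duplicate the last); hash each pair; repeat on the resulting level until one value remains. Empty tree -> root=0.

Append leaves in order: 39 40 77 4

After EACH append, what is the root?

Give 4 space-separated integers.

After append 39 (leaves=[39]):
  L0: [39]
  root=39
After append 40 (leaves=[39, 40]):
  L0: [39, 40]
  L1: h(39,40)=(39*31+40)%997=252 -> [252]
  root=252
After append 77 (leaves=[39, 40, 77]):
  L0: [39, 40, 77]
  L1: h(39,40)=(39*31+40)%997=252 h(77,77)=(77*31+77)%997=470 -> [252, 470]
  L2: h(252,470)=(252*31+470)%997=306 -> [306]
  root=306
After append 4 (leaves=[39, 40, 77, 4]):
  L0: [39, 40, 77, 4]
  L1: h(39,40)=(39*31+40)%997=252 h(77,4)=(77*31+4)%997=397 -> [252, 397]
  L2: h(252,397)=(252*31+397)%997=233 -> [233]
  root=233

Answer: 39 252 306 233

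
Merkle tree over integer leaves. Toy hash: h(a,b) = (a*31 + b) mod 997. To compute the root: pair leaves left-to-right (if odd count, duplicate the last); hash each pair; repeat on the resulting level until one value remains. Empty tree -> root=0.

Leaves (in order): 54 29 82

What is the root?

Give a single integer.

L0: [54, 29, 82]
L1: h(54,29)=(54*31+29)%997=706 h(82,82)=(82*31+82)%997=630 -> [706, 630]
L2: h(706,630)=(706*31+630)%997=582 -> [582]

Answer: 582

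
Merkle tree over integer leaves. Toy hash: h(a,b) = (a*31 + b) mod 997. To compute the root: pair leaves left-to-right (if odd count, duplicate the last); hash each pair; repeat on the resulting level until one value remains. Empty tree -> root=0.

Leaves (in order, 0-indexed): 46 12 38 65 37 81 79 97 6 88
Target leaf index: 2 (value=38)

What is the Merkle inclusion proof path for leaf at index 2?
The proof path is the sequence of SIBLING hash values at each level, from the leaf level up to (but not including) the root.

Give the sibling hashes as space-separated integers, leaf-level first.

Answer: 65 441 734 419

Derivation:
L0 (leaves): [46, 12, 38, 65, 37, 81, 79, 97, 6, 88], target index=2
L1: h(46,12)=(46*31+12)%997=441 [pair 0] h(38,65)=(38*31+65)%997=246 [pair 1] h(37,81)=(37*31+81)%997=231 [pair 2] h(79,97)=(79*31+97)%997=552 [pair 3] h(6,88)=(6*31+88)%997=274 [pair 4] -> [441, 246, 231, 552, 274]
  Sibling for proof at L0: 65
L2: h(441,246)=(441*31+246)%997=956 [pair 0] h(231,552)=(231*31+552)%997=734 [pair 1] h(274,274)=(274*31+274)%997=792 [pair 2] -> [956, 734, 792]
  Sibling for proof at L1: 441
L3: h(956,734)=(956*31+734)%997=460 [pair 0] h(792,792)=(792*31+792)%997=419 [pair 1] -> [460, 419]
  Sibling for proof at L2: 734
L4: h(460,419)=(460*31+419)%997=721 [pair 0] -> [721]
  Sibling for proof at L3: 419
Root: 721
Proof path (sibling hashes from leaf to root): [65, 441, 734, 419]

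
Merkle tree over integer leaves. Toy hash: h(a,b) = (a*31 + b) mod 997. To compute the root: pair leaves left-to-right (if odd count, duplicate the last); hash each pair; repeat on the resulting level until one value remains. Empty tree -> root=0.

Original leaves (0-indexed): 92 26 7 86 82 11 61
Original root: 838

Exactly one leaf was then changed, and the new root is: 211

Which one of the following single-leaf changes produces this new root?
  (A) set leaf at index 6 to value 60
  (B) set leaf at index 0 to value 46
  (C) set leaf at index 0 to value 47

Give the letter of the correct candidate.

Answer: C

Derivation:
Original leaves: [92, 26, 7, 86, 82, 11, 61]
Target new root: 211
Try each candidate change and compute the resulting root:
Candidate A: set leaf[6] = 60 -> leaves = [92, 26, 7, 86, 82, 11, 60]
  L0: [92, 26, 7, 86, 82, 11, 60]
  L1: h(92,26)=(92*31+26)%997=884 h(7,86)=(7*31+86)%997=303 h(82,11)=(82*31+11)%997=559 h(60,60)=(60*31+60)%997=923 -> [884, 303, 559, 923]
  L2: h(884,303)=(884*31+303)%997=788 h(559,923)=(559*31+923)%997=306 -> [788, 306]
  L3: h(788,306)=(788*31+306)%997=806 -> [806]
  root = 806 != target 211
Candidate B: set leaf[0] = 46 -> leaves = [46, 26, 7, 86, 82, 11, 61]
  L0: [46, 26, 7, 86, 82, 11, 61]
  L1: h(46,26)=(46*31+26)%997=455 h(7,86)=(7*31+86)%997=303 h(82,11)=(82*31+11)%997=559 h(61,61)=(61*31+61)%997=955 -> [455, 303, 559, 955]
  L2: h(455,303)=(455*31+303)%997=450 h(559,955)=(559*31+955)%997=338 -> [450, 338]
  L3: h(450,338)=(450*31+338)%997=330 -> [330]
  root = 330 != target 211
Candidate C: set leaf[0] = 47 -> leaves = [47, 26, 7, 86, 82, 11, 61]
  L0: [47, 26, 7, 86, 82, 11, 61]
  L1: h(47,26)=(47*31+26)%997=486 h(7,86)=(7*31+86)%997=303 h(82,11)=(82*31+11)%997=559 h(61,61)=(61*31+61)%997=955 -> [486, 303, 559, 955]
  L2: h(486,303)=(486*31+303)%997=414 h(559,955)=(559*31+955)%997=338 -> [414, 338]
  L3: h(414,338)=(414*31+338)%997=211 -> [211]
  root = 211 == target 211  ** MATCH **
Candidate C produces the target root.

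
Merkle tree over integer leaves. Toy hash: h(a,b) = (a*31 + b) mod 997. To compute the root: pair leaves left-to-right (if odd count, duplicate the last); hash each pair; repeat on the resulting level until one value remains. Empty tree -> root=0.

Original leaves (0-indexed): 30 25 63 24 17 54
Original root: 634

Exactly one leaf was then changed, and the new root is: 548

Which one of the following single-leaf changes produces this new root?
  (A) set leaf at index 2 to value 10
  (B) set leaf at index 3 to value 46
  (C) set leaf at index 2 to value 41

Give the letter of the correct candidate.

Answer: A

Derivation:
Original leaves: [30, 25, 63, 24, 17, 54]
Target new root: 548
Try each candidate change and compute the resulting root:
Candidate A: set leaf[2] = 10 -> leaves = [30, 25, 10, 24, 17, 54]
  L0: [30, 25, 10, 24, 17, 54]
  L1: h(30,25)=(30*31+25)%997=955 h(10,24)=(10*31+24)%997=334 h(17,54)=(17*31+54)%997=581 -> [955, 334, 581]
  L2: h(955,334)=(955*31+334)%997=29 h(581,581)=(581*31+581)%997=646 -> [29, 646]
  L3: h(29,646)=(29*31+646)%997=548 -> [548]
  root = 548 == target 548  ** MATCH **
Candidate B: set leaf[3] = 46 -> leaves = [30, 25, 63, 46, 17, 54]
  L0: [30, 25, 63, 46, 17, 54]
  L1: h(30,25)=(30*31+25)%997=955 h(63,46)=(63*31+46)%997=5 h(17,54)=(17*31+54)%997=581 -> [955, 5, 581]
  L2: h(955,5)=(955*31+5)%997=697 h(581,581)=(581*31+581)%997=646 -> [697, 646]
  L3: h(697,646)=(697*31+646)%997=319 -> [319]
  root = 319 != target 548
Candidate C: set leaf[2] = 41 -> leaves = [30, 25, 41, 24, 17, 54]
  L0: [30, 25, 41, 24, 17, 54]
  L1: h(30,25)=(30*31+25)%997=955 h(41,24)=(41*31+24)%997=298 h(17,54)=(17*31+54)%997=581 -> [955, 298, 581]
  L2: h(955,298)=(955*31+298)%997=990 h(581,581)=(581*31+581)%997=646 -> [990, 646]
  L3: h(990,646)=(990*31+646)%997=429 -> [429]
  root = 429 != target 548
Candidate A produces the target root.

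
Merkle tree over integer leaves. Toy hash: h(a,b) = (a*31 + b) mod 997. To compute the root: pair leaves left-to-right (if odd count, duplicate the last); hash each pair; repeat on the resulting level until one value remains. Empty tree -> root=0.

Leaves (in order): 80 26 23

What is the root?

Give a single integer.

Answer: 656

Derivation:
L0: [80, 26, 23]
L1: h(80,26)=(80*31+26)%997=512 h(23,23)=(23*31+23)%997=736 -> [512, 736]
L2: h(512,736)=(512*31+736)%997=656 -> [656]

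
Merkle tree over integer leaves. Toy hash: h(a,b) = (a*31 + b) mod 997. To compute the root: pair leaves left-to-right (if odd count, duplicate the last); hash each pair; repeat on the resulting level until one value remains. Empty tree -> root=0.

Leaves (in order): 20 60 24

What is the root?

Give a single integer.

Answer: 911

Derivation:
L0: [20, 60, 24]
L1: h(20,60)=(20*31+60)%997=680 h(24,24)=(24*31+24)%997=768 -> [680, 768]
L2: h(680,768)=(680*31+768)%997=911 -> [911]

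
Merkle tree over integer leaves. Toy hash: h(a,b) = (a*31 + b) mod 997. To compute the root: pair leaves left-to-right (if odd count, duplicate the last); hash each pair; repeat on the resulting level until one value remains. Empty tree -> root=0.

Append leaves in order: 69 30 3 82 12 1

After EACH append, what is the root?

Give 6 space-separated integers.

Answer: 69 175 536 615 446 94

Derivation:
After append 69 (leaves=[69]):
  L0: [69]
  root=69
After append 30 (leaves=[69, 30]):
  L0: [69, 30]
  L1: h(69,30)=(69*31+30)%997=175 -> [175]
  root=175
After append 3 (leaves=[69, 30, 3]):
  L0: [69, 30, 3]
  L1: h(69,30)=(69*31+30)%997=175 h(3,3)=(3*31+3)%997=96 -> [175, 96]
  L2: h(175,96)=(175*31+96)%997=536 -> [536]
  root=536
After append 82 (leaves=[69, 30, 3, 82]):
  L0: [69, 30, 3, 82]
  L1: h(69,30)=(69*31+30)%997=175 h(3,82)=(3*31+82)%997=175 -> [175, 175]
  L2: h(175,175)=(175*31+175)%997=615 -> [615]
  root=615
After append 12 (leaves=[69, 30, 3, 82, 12]):
  L0: [69, 30, 3, 82, 12]
  L1: h(69,30)=(69*31+30)%997=175 h(3,82)=(3*31+82)%997=175 h(12,12)=(12*31+12)%997=384 -> [175, 175, 384]
  L2: h(175,175)=(175*31+175)%997=615 h(384,384)=(384*31+384)%997=324 -> [615, 324]
  L3: h(615,324)=(615*31+324)%997=446 -> [446]
  root=446
After append 1 (leaves=[69, 30, 3, 82, 12, 1]):
  L0: [69, 30, 3, 82, 12, 1]
  L1: h(69,30)=(69*31+30)%997=175 h(3,82)=(3*31+82)%997=175 h(12,1)=(12*31+1)%997=373 -> [175, 175, 373]
  L2: h(175,175)=(175*31+175)%997=615 h(373,373)=(373*31+373)%997=969 -> [615, 969]
  L3: h(615,969)=(615*31+969)%997=94 -> [94]
  root=94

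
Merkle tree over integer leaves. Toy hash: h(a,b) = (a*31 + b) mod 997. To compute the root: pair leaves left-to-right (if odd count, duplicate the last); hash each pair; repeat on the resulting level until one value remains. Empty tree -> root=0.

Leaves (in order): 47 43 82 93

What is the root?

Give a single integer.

L0: [47, 43, 82, 93]
L1: h(47,43)=(47*31+43)%997=503 h(82,93)=(82*31+93)%997=641 -> [503, 641]
L2: h(503,641)=(503*31+641)%997=282 -> [282]

Answer: 282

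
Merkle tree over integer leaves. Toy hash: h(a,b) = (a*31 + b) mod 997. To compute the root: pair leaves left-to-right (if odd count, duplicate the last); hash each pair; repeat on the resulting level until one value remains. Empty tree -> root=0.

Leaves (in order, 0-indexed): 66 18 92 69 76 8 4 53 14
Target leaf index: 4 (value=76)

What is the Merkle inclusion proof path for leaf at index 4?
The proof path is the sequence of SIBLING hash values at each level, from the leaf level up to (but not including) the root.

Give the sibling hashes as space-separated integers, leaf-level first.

Answer: 8 177 106 132

Derivation:
L0 (leaves): [66, 18, 92, 69, 76, 8, 4, 53, 14], target index=4
L1: h(66,18)=(66*31+18)%997=70 [pair 0] h(92,69)=(92*31+69)%997=927 [pair 1] h(76,8)=(76*31+8)%997=370 [pair 2] h(4,53)=(4*31+53)%997=177 [pair 3] h(14,14)=(14*31+14)%997=448 [pair 4] -> [70, 927, 370, 177, 448]
  Sibling for proof at L0: 8
L2: h(70,927)=(70*31+927)%997=106 [pair 0] h(370,177)=(370*31+177)%997=680 [pair 1] h(448,448)=(448*31+448)%997=378 [pair 2] -> [106, 680, 378]
  Sibling for proof at L1: 177
L3: h(106,680)=(106*31+680)%997=975 [pair 0] h(378,378)=(378*31+378)%997=132 [pair 1] -> [975, 132]
  Sibling for proof at L2: 106
L4: h(975,132)=(975*31+132)%997=447 [pair 0] -> [447]
  Sibling for proof at L3: 132
Root: 447
Proof path (sibling hashes from leaf to root): [8, 177, 106, 132]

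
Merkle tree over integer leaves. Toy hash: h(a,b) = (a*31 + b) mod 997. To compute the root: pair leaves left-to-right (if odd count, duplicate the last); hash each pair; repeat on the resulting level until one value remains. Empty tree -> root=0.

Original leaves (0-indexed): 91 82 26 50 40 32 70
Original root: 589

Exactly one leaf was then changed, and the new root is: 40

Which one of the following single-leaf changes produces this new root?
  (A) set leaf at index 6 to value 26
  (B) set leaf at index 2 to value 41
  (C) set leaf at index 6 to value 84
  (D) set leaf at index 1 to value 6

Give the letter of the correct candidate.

Answer: C

Derivation:
Original leaves: [91, 82, 26, 50, 40, 32, 70]
Target new root: 40
Try each candidate change and compute the resulting root:
Candidate A: set leaf[6] = 26 -> leaves = [91, 82, 26, 50, 40, 32, 26]
  L0: [91, 82, 26, 50, 40, 32, 26]
  L1: h(91,82)=(91*31+82)%997=909 h(26,50)=(26*31+50)%997=856 h(40,32)=(40*31+32)%997=275 h(26,26)=(26*31+26)%997=832 -> [909, 856, 275, 832]
  L2: h(909,856)=(909*31+856)%997=122 h(275,832)=(275*31+832)%997=384 -> [122, 384]
  L3: h(122,384)=(122*31+384)%997=178 -> [178]
  root = 178 != target 40
Candidate B: set leaf[2] = 41 -> leaves = [91, 82, 41, 50, 40, 32, 70]
  L0: [91, 82, 41, 50, 40, 32, 70]
  L1: h(91,82)=(91*31+82)%997=909 h(41,50)=(41*31+50)%997=324 h(40,32)=(40*31+32)%997=275 h(70,70)=(70*31+70)%997=246 -> [909, 324, 275, 246]
  L2: h(909,324)=(909*31+324)%997=587 h(275,246)=(275*31+246)%997=795 -> [587, 795]
  L3: h(587,795)=(587*31+795)%997=49 -> [49]
  root = 49 != target 40
Candidate C: set leaf[6] = 84 -> leaves = [91, 82, 26, 50, 40, 32, 84]
  L0: [91, 82, 26, 50, 40, 32, 84]
  L1: h(91,82)=(91*31+82)%997=909 h(26,50)=(26*31+50)%997=856 h(40,32)=(40*31+32)%997=275 h(84,84)=(84*31+84)%997=694 -> [909, 856, 275, 694]
  L2: h(909,856)=(909*31+856)%997=122 h(275,694)=(275*31+694)%997=246 -> [122, 246]
  L3: h(122,246)=(122*31+246)%997=40 -> [40]
  root = 40 == target 40  ** MATCH **
Candidate D: set leaf[1] = 6 -> leaves = [91, 6, 26, 50, 40, 32, 70]
  L0: [91, 6, 26, 50, 40, 32, 70]
  L1: h(91,6)=(91*31+6)%997=833 h(26,50)=(26*31+50)%997=856 h(40,32)=(40*31+32)%997=275 h(70,70)=(70*31+70)%997=246 -> [833, 856, 275, 246]
  L2: h(833,856)=(833*31+856)%997=757 h(275,246)=(275*31+246)%997=795 -> [757, 795]
  L3: h(757,795)=(757*31+795)%997=334 -> [334]
  root = 334 != target 40
Candidate C produces the target root.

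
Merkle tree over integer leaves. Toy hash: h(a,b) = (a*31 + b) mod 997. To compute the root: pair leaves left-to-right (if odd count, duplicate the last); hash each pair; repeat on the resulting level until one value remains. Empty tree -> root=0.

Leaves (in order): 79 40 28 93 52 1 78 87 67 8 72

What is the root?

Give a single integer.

L0: [79, 40, 28, 93, 52, 1, 78, 87, 67, 8, 72]
L1: h(79,40)=(79*31+40)%997=495 h(28,93)=(28*31+93)%997=961 h(52,1)=(52*31+1)%997=616 h(78,87)=(78*31+87)%997=511 h(67,8)=(67*31+8)%997=91 h(72,72)=(72*31+72)%997=310 -> [495, 961, 616, 511, 91, 310]
L2: h(495,961)=(495*31+961)%997=354 h(616,511)=(616*31+511)%997=664 h(91,310)=(91*31+310)%997=140 -> [354, 664, 140]
L3: h(354,664)=(354*31+664)%997=671 h(140,140)=(140*31+140)%997=492 -> [671, 492]
L4: h(671,492)=(671*31+492)%997=356 -> [356]

Answer: 356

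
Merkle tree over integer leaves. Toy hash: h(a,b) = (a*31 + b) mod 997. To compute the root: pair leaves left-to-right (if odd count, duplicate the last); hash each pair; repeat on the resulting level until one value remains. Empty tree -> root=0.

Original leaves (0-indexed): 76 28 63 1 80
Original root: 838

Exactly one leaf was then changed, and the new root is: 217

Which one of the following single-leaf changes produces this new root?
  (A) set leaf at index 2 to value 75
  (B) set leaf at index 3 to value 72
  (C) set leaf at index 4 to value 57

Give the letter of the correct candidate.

Original leaves: [76, 28, 63, 1, 80]
Target new root: 217
Try each candidate change and compute the resulting root:
Candidate A: set leaf[2] = 75 -> leaves = [76, 28, 75, 1, 80]
  L0: [76, 28, 75, 1, 80]
  L1: h(76,28)=(76*31+28)%997=390 h(75,1)=(75*31+1)%997=332 h(80,80)=(80*31+80)%997=566 -> [390, 332, 566]
  L2: h(390,332)=(390*31+332)%997=458 h(566,566)=(566*31+566)%997=166 -> [458, 166]
  L3: h(458,166)=(458*31+166)%997=406 -> [406]
  root = 406 != target 217
Candidate B: set leaf[3] = 72 -> leaves = [76, 28, 63, 72, 80]
  L0: [76, 28, 63, 72, 80]
  L1: h(76,28)=(76*31+28)%997=390 h(63,72)=(63*31+72)%997=31 h(80,80)=(80*31+80)%997=566 -> [390, 31, 566]
  L2: h(390,31)=(390*31+31)%997=157 h(566,566)=(566*31+566)%997=166 -> [157, 166]
  L3: h(157,166)=(157*31+166)%997=48 -> [48]
  root = 48 != target 217
Candidate C: set leaf[4] = 57 -> leaves = [76, 28, 63, 1, 57]
  L0: [76, 28, 63, 1, 57]
  L1: h(76,28)=(76*31+28)%997=390 h(63,1)=(63*31+1)%997=957 h(57,57)=(57*31+57)%997=827 -> [390, 957, 827]
  L2: h(390,957)=(390*31+957)%997=86 h(827,827)=(827*31+827)%997=542 -> [86, 542]
  L3: h(86,542)=(86*31+542)%997=217 -> [217]
  root = 217 == target 217  ** MATCH **
Candidate C produces the target root.

Answer: C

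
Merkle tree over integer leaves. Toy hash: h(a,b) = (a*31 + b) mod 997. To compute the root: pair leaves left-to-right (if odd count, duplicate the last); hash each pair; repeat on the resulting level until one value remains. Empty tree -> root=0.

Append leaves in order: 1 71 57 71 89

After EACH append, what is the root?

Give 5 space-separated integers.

Answer: 1 102 1 15 874

Derivation:
After append 1 (leaves=[1]):
  L0: [1]
  root=1
After append 71 (leaves=[1, 71]):
  L0: [1, 71]
  L1: h(1,71)=(1*31+71)%997=102 -> [102]
  root=102
After append 57 (leaves=[1, 71, 57]):
  L0: [1, 71, 57]
  L1: h(1,71)=(1*31+71)%997=102 h(57,57)=(57*31+57)%997=827 -> [102, 827]
  L2: h(102,827)=(102*31+827)%997=1 -> [1]
  root=1
After append 71 (leaves=[1, 71, 57, 71]):
  L0: [1, 71, 57, 71]
  L1: h(1,71)=(1*31+71)%997=102 h(57,71)=(57*31+71)%997=841 -> [102, 841]
  L2: h(102,841)=(102*31+841)%997=15 -> [15]
  root=15
After append 89 (leaves=[1, 71, 57, 71, 89]):
  L0: [1, 71, 57, 71, 89]
  L1: h(1,71)=(1*31+71)%997=102 h(57,71)=(57*31+71)%997=841 h(89,89)=(89*31+89)%997=854 -> [102, 841, 854]
  L2: h(102,841)=(102*31+841)%997=15 h(854,854)=(854*31+854)%997=409 -> [15, 409]
  L3: h(15,409)=(15*31+409)%997=874 -> [874]
  root=874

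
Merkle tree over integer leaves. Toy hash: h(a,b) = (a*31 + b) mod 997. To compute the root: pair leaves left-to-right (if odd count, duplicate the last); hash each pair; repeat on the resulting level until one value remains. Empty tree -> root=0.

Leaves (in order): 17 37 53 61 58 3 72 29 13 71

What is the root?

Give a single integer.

Answer: 260

Derivation:
L0: [17, 37, 53, 61, 58, 3, 72, 29, 13, 71]
L1: h(17,37)=(17*31+37)%997=564 h(53,61)=(53*31+61)%997=707 h(58,3)=(58*31+3)%997=804 h(72,29)=(72*31+29)%997=267 h(13,71)=(13*31+71)%997=474 -> [564, 707, 804, 267, 474]
L2: h(564,707)=(564*31+707)%997=245 h(804,267)=(804*31+267)%997=266 h(474,474)=(474*31+474)%997=213 -> [245, 266, 213]
L3: h(245,266)=(245*31+266)%997=882 h(213,213)=(213*31+213)%997=834 -> [882, 834]
L4: h(882,834)=(882*31+834)%997=260 -> [260]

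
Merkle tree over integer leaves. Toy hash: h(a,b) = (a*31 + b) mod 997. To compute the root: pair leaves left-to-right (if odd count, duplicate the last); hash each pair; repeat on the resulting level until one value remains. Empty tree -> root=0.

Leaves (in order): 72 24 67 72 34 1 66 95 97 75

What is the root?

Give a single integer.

L0: [72, 24, 67, 72, 34, 1, 66, 95, 97, 75]
L1: h(72,24)=(72*31+24)%997=262 h(67,72)=(67*31+72)%997=155 h(34,1)=(34*31+1)%997=58 h(66,95)=(66*31+95)%997=147 h(97,75)=(97*31+75)%997=91 -> [262, 155, 58, 147, 91]
L2: h(262,155)=(262*31+155)%997=301 h(58,147)=(58*31+147)%997=948 h(91,91)=(91*31+91)%997=918 -> [301, 948, 918]
L3: h(301,948)=(301*31+948)%997=309 h(918,918)=(918*31+918)%997=463 -> [309, 463]
L4: h(309,463)=(309*31+463)%997=72 -> [72]

Answer: 72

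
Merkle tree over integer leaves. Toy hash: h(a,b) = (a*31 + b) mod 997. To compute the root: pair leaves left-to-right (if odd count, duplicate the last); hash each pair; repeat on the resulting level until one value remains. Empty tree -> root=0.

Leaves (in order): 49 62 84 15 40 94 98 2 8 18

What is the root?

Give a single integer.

L0: [49, 62, 84, 15, 40, 94, 98, 2, 8, 18]
L1: h(49,62)=(49*31+62)%997=584 h(84,15)=(84*31+15)%997=625 h(40,94)=(40*31+94)%997=337 h(98,2)=(98*31+2)%997=49 h(8,18)=(8*31+18)%997=266 -> [584, 625, 337, 49, 266]
L2: h(584,625)=(584*31+625)%997=783 h(337,49)=(337*31+49)%997=526 h(266,266)=(266*31+266)%997=536 -> [783, 526, 536]
L3: h(783,526)=(783*31+526)%997=871 h(536,536)=(536*31+536)%997=203 -> [871, 203]
L4: h(871,203)=(871*31+203)%997=285 -> [285]

Answer: 285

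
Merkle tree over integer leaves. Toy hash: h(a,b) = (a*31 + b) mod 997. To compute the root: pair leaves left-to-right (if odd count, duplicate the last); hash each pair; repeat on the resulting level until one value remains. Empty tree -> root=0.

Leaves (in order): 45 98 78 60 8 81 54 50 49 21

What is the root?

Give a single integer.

Answer: 750

Derivation:
L0: [45, 98, 78, 60, 8, 81, 54, 50, 49, 21]
L1: h(45,98)=(45*31+98)%997=496 h(78,60)=(78*31+60)%997=484 h(8,81)=(8*31+81)%997=329 h(54,50)=(54*31+50)%997=727 h(49,21)=(49*31+21)%997=543 -> [496, 484, 329, 727, 543]
L2: h(496,484)=(496*31+484)%997=905 h(329,727)=(329*31+727)%997=956 h(543,543)=(543*31+543)%997=427 -> [905, 956, 427]
L3: h(905,956)=(905*31+956)%997=98 h(427,427)=(427*31+427)%997=703 -> [98, 703]
L4: h(98,703)=(98*31+703)%997=750 -> [750]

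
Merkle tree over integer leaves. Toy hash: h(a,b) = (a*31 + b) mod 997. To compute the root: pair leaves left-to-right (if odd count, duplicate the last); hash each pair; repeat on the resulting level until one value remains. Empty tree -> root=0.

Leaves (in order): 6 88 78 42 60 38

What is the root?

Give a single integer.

L0: [6, 88, 78, 42, 60, 38]
L1: h(6,88)=(6*31+88)%997=274 h(78,42)=(78*31+42)%997=466 h(60,38)=(60*31+38)%997=901 -> [274, 466, 901]
L2: h(274,466)=(274*31+466)%997=984 h(901,901)=(901*31+901)%997=916 -> [984, 916]
L3: h(984,916)=(984*31+916)%997=513 -> [513]

Answer: 513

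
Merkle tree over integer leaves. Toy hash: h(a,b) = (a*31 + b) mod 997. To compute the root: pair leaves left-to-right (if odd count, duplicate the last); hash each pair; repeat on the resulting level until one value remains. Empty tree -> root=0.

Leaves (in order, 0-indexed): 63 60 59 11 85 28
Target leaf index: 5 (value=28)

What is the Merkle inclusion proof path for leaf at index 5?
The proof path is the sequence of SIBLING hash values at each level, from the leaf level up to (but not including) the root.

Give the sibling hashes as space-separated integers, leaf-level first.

L0 (leaves): [63, 60, 59, 11, 85, 28], target index=5
L1: h(63,60)=(63*31+60)%997=19 [pair 0] h(59,11)=(59*31+11)%997=843 [pair 1] h(85,28)=(85*31+28)%997=669 [pair 2] -> [19, 843, 669]
  Sibling for proof at L0: 85
L2: h(19,843)=(19*31+843)%997=435 [pair 0] h(669,669)=(669*31+669)%997=471 [pair 1] -> [435, 471]
  Sibling for proof at L1: 669
L3: h(435,471)=(435*31+471)%997=995 [pair 0] -> [995]
  Sibling for proof at L2: 435
Root: 995
Proof path (sibling hashes from leaf to root): [85, 669, 435]

Answer: 85 669 435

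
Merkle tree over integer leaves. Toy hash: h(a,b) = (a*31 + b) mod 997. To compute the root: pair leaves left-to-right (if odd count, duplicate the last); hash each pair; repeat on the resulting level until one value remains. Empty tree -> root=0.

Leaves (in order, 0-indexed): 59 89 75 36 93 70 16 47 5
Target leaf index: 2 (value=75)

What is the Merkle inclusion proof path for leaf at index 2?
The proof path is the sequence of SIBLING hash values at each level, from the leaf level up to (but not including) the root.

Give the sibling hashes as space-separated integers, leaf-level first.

L0 (leaves): [59, 89, 75, 36, 93, 70, 16, 47, 5], target index=2
L1: h(59,89)=(59*31+89)%997=921 [pair 0] h(75,36)=(75*31+36)%997=367 [pair 1] h(93,70)=(93*31+70)%997=959 [pair 2] h(16,47)=(16*31+47)%997=543 [pair 3] h(5,5)=(5*31+5)%997=160 [pair 4] -> [921, 367, 959, 543, 160]
  Sibling for proof at L0: 36
L2: h(921,367)=(921*31+367)%997=5 [pair 0] h(959,543)=(959*31+543)%997=362 [pair 1] h(160,160)=(160*31+160)%997=135 [pair 2] -> [5, 362, 135]
  Sibling for proof at L1: 921
L3: h(5,362)=(5*31+362)%997=517 [pair 0] h(135,135)=(135*31+135)%997=332 [pair 1] -> [517, 332]
  Sibling for proof at L2: 362
L4: h(517,332)=(517*31+332)%997=407 [pair 0] -> [407]
  Sibling for proof at L3: 332
Root: 407
Proof path (sibling hashes from leaf to root): [36, 921, 362, 332]

Answer: 36 921 362 332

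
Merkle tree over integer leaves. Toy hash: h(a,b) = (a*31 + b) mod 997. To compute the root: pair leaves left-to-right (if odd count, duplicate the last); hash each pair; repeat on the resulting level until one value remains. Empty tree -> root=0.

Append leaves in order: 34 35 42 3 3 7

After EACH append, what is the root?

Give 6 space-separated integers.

After append 34 (leaves=[34]):
  L0: [34]
  root=34
After append 35 (leaves=[34, 35]):
  L0: [34, 35]
  L1: h(34,35)=(34*31+35)%997=92 -> [92]
  root=92
After append 42 (leaves=[34, 35, 42]):
  L0: [34, 35, 42]
  L1: h(34,35)=(34*31+35)%997=92 h(42,42)=(42*31+42)%997=347 -> [92, 347]
  L2: h(92,347)=(92*31+347)%997=208 -> [208]
  root=208
After append 3 (leaves=[34, 35, 42, 3]):
  L0: [34, 35, 42, 3]
  L1: h(34,35)=(34*31+35)%997=92 h(42,3)=(42*31+3)%997=308 -> [92, 308]
  L2: h(92,308)=(92*31+308)%997=169 -> [169]
  root=169
After append 3 (leaves=[34, 35, 42, 3, 3]):
  L0: [34, 35, 42, 3, 3]
  L1: h(34,35)=(34*31+35)%997=92 h(42,3)=(42*31+3)%997=308 h(3,3)=(3*31+3)%997=96 -> [92, 308, 96]
  L2: h(92,308)=(92*31+308)%997=169 h(96,96)=(96*31+96)%997=81 -> [169, 81]
  L3: h(169,81)=(169*31+81)%997=335 -> [335]
  root=335
After append 7 (leaves=[34, 35, 42, 3, 3, 7]):
  L0: [34, 35, 42, 3, 3, 7]
  L1: h(34,35)=(34*31+35)%997=92 h(42,3)=(42*31+3)%997=308 h(3,7)=(3*31+7)%997=100 -> [92, 308, 100]
  L2: h(92,308)=(92*31+308)%997=169 h(100,100)=(100*31+100)%997=209 -> [169, 209]
  L3: h(169,209)=(169*31+209)%997=463 -> [463]
  root=463

Answer: 34 92 208 169 335 463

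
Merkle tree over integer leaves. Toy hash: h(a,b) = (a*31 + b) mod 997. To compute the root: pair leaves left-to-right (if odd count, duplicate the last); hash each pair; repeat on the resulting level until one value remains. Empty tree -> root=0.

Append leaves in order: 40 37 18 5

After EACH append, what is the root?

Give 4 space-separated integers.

Answer: 40 280 283 270

Derivation:
After append 40 (leaves=[40]):
  L0: [40]
  root=40
After append 37 (leaves=[40, 37]):
  L0: [40, 37]
  L1: h(40,37)=(40*31+37)%997=280 -> [280]
  root=280
After append 18 (leaves=[40, 37, 18]):
  L0: [40, 37, 18]
  L1: h(40,37)=(40*31+37)%997=280 h(18,18)=(18*31+18)%997=576 -> [280, 576]
  L2: h(280,576)=(280*31+576)%997=283 -> [283]
  root=283
After append 5 (leaves=[40, 37, 18, 5]):
  L0: [40, 37, 18, 5]
  L1: h(40,37)=(40*31+37)%997=280 h(18,5)=(18*31+5)%997=563 -> [280, 563]
  L2: h(280,563)=(280*31+563)%997=270 -> [270]
  root=270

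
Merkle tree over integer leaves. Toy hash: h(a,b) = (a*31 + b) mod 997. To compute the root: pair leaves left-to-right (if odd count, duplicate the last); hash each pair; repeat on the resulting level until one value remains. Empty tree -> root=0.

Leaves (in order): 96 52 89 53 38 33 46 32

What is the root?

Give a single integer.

Answer: 214

Derivation:
L0: [96, 52, 89, 53, 38, 33, 46, 32]
L1: h(96,52)=(96*31+52)%997=37 h(89,53)=(89*31+53)%997=818 h(38,33)=(38*31+33)%997=214 h(46,32)=(46*31+32)%997=461 -> [37, 818, 214, 461]
L2: h(37,818)=(37*31+818)%997=968 h(214,461)=(214*31+461)%997=116 -> [968, 116]
L3: h(968,116)=(968*31+116)%997=214 -> [214]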